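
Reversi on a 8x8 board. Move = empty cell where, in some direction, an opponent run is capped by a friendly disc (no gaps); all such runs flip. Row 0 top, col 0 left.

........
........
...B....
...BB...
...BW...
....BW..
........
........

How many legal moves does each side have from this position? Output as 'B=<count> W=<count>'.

-- B to move --
(3,5): no bracket -> illegal
(4,5): flips 1 -> legal
(4,6): no bracket -> illegal
(5,3): no bracket -> illegal
(5,6): flips 1 -> legal
(6,4): no bracket -> illegal
(6,5): no bracket -> illegal
(6,6): flips 2 -> legal
B mobility = 3
-- W to move --
(1,2): no bracket -> illegal
(1,3): no bracket -> illegal
(1,4): no bracket -> illegal
(2,2): flips 1 -> legal
(2,4): flips 1 -> legal
(2,5): no bracket -> illegal
(3,2): no bracket -> illegal
(3,5): no bracket -> illegal
(4,2): flips 1 -> legal
(4,5): no bracket -> illegal
(5,2): no bracket -> illegal
(5,3): flips 1 -> legal
(6,3): no bracket -> illegal
(6,4): flips 1 -> legal
(6,5): no bracket -> illegal
W mobility = 5

Answer: B=3 W=5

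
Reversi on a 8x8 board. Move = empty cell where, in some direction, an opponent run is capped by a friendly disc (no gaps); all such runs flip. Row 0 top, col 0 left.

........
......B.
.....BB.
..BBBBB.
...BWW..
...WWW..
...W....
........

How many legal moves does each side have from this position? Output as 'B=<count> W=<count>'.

-- B to move --
(4,2): no bracket -> illegal
(4,6): flips 2 -> legal
(5,2): no bracket -> illegal
(5,6): flips 1 -> legal
(6,2): flips 2 -> legal
(6,4): flips 2 -> legal
(6,5): flips 3 -> legal
(6,6): flips 2 -> legal
(7,2): flips 3 -> legal
(7,3): flips 2 -> legal
(7,4): no bracket -> illegal
B mobility = 8
-- W to move --
(0,5): no bracket -> illegal
(0,6): no bracket -> illegal
(0,7): no bracket -> illegal
(1,4): no bracket -> illegal
(1,5): flips 2 -> legal
(1,7): flips 2 -> legal
(2,1): flips 2 -> legal
(2,2): flips 1 -> legal
(2,3): flips 3 -> legal
(2,4): flips 1 -> legal
(2,7): flips 1 -> legal
(3,1): no bracket -> illegal
(3,7): no bracket -> illegal
(4,1): no bracket -> illegal
(4,2): flips 1 -> legal
(4,6): no bracket -> illegal
(4,7): no bracket -> illegal
(5,2): no bracket -> illegal
W mobility = 8

Answer: B=8 W=8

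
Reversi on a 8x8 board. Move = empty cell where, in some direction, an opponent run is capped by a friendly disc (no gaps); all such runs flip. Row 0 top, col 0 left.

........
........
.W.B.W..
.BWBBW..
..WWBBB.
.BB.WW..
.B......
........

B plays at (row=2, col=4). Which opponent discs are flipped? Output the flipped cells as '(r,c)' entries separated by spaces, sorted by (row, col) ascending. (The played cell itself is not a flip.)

Answer: (3,5)

Derivation:
Dir NW: first cell '.' (not opp) -> no flip
Dir N: first cell '.' (not opp) -> no flip
Dir NE: first cell '.' (not opp) -> no flip
Dir W: first cell 'B' (not opp) -> no flip
Dir E: opp run (2,5), next='.' -> no flip
Dir SW: first cell 'B' (not opp) -> no flip
Dir S: first cell 'B' (not opp) -> no flip
Dir SE: opp run (3,5) capped by B -> flip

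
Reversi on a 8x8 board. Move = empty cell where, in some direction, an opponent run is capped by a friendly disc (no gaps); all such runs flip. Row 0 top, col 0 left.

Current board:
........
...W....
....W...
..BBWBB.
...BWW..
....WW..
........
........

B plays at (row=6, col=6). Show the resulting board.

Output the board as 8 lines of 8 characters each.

Answer: ........
...W....
....W...
..BBWBB.
...BBW..
....WB..
......B.
........

Derivation:
Place B at (6,6); scan 8 dirs for brackets.
Dir NW: opp run (5,5) (4,4) capped by B -> flip
Dir N: first cell '.' (not opp) -> no flip
Dir NE: first cell '.' (not opp) -> no flip
Dir W: first cell '.' (not opp) -> no flip
Dir E: first cell '.' (not opp) -> no flip
Dir SW: first cell '.' (not opp) -> no flip
Dir S: first cell '.' (not opp) -> no flip
Dir SE: first cell '.' (not opp) -> no flip
All flips: (4,4) (5,5)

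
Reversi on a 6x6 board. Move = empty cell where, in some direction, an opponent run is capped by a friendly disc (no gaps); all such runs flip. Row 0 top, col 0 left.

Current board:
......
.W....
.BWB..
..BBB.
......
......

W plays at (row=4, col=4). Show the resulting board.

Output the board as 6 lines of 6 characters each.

Place W at (4,4); scan 8 dirs for brackets.
Dir NW: opp run (3,3) capped by W -> flip
Dir N: opp run (3,4), next='.' -> no flip
Dir NE: first cell '.' (not opp) -> no flip
Dir W: first cell '.' (not opp) -> no flip
Dir E: first cell '.' (not opp) -> no flip
Dir SW: first cell '.' (not opp) -> no flip
Dir S: first cell '.' (not opp) -> no flip
Dir SE: first cell '.' (not opp) -> no flip
All flips: (3,3)

Answer: ......
.W....
.BWB..
..BWB.
....W.
......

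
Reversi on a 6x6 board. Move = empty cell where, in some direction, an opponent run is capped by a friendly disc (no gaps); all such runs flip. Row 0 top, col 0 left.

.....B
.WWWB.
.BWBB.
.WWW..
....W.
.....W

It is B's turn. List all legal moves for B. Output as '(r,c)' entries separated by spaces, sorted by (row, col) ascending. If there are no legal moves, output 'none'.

Answer: (0,1) (0,2) (0,3) (1,0) (4,1) (4,2) (4,3)

Derivation:
(0,0): no bracket -> illegal
(0,1): flips 2 -> legal
(0,2): flips 1 -> legal
(0,3): flips 2 -> legal
(0,4): no bracket -> illegal
(1,0): flips 3 -> legal
(2,0): no bracket -> illegal
(3,0): no bracket -> illegal
(3,4): no bracket -> illegal
(3,5): no bracket -> illegal
(4,0): no bracket -> illegal
(4,1): flips 2 -> legal
(4,2): flips 1 -> legal
(4,3): flips 2 -> legal
(4,5): no bracket -> illegal
(5,3): no bracket -> illegal
(5,4): no bracket -> illegal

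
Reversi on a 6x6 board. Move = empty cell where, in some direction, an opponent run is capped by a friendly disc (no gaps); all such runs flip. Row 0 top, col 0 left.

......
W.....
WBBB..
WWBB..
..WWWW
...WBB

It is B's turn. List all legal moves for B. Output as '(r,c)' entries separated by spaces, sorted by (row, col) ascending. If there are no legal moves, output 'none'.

(0,0): no bracket -> illegal
(0,1): no bracket -> illegal
(1,1): no bracket -> illegal
(3,4): flips 1 -> legal
(3,5): flips 1 -> legal
(4,0): flips 1 -> legal
(4,1): flips 1 -> legal
(5,1): flips 1 -> legal
(5,2): flips 2 -> legal

Answer: (3,4) (3,5) (4,0) (4,1) (5,1) (5,2)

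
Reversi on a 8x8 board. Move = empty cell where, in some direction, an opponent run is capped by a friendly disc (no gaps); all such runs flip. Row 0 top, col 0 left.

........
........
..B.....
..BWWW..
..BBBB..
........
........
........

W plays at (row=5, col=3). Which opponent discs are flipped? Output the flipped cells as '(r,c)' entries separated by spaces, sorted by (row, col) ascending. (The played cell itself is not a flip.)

Dir NW: opp run (4,2), next='.' -> no flip
Dir N: opp run (4,3) capped by W -> flip
Dir NE: opp run (4,4) capped by W -> flip
Dir W: first cell '.' (not opp) -> no flip
Dir E: first cell '.' (not opp) -> no flip
Dir SW: first cell '.' (not opp) -> no flip
Dir S: first cell '.' (not opp) -> no flip
Dir SE: first cell '.' (not opp) -> no flip

Answer: (4,3) (4,4)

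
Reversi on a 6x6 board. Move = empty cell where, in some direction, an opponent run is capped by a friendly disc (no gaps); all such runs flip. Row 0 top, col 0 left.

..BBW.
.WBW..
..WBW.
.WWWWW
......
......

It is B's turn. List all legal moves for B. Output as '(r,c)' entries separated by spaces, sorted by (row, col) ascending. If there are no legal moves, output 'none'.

Answer: (0,5) (1,0) (1,4) (2,0) (2,1) (2,5) (4,1) (4,2) (4,3) (4,5)

Derivation:
(0,0): no bracket -> illegal
(0,1): no bracket -> illegal
(0,5): flips 1 -> legal
(1,0): flips 1 -> legal
(1,4): flips 1 -> legal
(1,5): no bracket -> illegal
(2,0): flips 1 -> legal
(2,1): flips 1 -> legal
(2,5): flips 1 -> legal
(3,0): no bracket -> illegal
(4,0): no bracket -> illegal
(4,1): flips 1 -> legal
(4,2): flips 2 -> legal
(4,3): flips 1 -> legal
(4,4): no bracket -> illegal
(4,5): flips 1 -> legal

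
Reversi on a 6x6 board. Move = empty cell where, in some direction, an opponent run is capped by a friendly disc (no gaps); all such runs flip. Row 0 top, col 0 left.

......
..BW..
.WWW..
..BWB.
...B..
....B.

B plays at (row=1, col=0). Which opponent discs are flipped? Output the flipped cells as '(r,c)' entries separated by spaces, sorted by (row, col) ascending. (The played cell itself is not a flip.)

Answer: (2,1)

Derivation:
Dir NW: edge -> no flip
Dir N: first cell '.' (not opp) -> no flip
Dir NE: first cell '.' (not opp) -> no flip
Dir W: edge -> no flip
Dir E: first cell '.' (not opp) -> no flip
Dir SW: edge -> no flip
Dir S: first cell '.' (not opp) -> no flip
Dir SE: opp run (2,1) capped by B -> flip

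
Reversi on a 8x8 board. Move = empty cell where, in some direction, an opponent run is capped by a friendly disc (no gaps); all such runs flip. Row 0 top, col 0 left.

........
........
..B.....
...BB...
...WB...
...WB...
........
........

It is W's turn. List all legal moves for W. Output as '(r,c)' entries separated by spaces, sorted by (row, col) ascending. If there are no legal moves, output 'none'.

(1,1): no bracket -> illegal
(1,2): no bracket -> illegal
(1,3): no bracket -> illegal
(2,1): no bracket -> illegal
(2,3): flips 1 -> legal
(2,4): no bracket -> illegal
(2,5): flips 1 -> legal
(3,1): no bracket -> illegal
(3,2): no bracket -> illegal
(3,5): flips 1 -> legal
(4,2): no bracket -> illegal
(4,5): flips 1 -> legal
(5,5): flips 1 -> legal
(6,3): no bracket -> illegal
(6,4): no bracket -> illegal
(6,5): flips 1 -> legal

Answer: (2,3) (2,5) (3,5) (4,5) (5,5) (6,5)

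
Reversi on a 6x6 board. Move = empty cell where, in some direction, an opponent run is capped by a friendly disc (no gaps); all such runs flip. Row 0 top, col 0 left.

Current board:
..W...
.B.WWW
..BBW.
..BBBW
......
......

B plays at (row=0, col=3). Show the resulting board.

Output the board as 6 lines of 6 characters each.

Answer: ..WB..
.B.BWW
..BBW.
..BBBW
......
......

Derivation:
Place B at (0,3); scan 8 dirs for brackets.
Dir NW: edge -> no flip
Dir N: edge -> no flip
Dir NE: edge -> no flip
Dir W: opp run (0,2), next='.' -> no flip
Dir E: first cell '.' (not opp) -> no flip
Dir SW: first cell '.' (not opp) -> no flip
Dir S: opp run (1,3) capped by B -> flip
Dir SE: opp run (1,4), next='.' -> no flip
All flips: (1,3)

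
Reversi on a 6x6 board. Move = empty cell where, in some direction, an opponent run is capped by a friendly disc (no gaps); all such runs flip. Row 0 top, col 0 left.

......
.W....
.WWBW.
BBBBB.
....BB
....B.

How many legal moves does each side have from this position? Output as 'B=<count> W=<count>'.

Answer: B=9 W=5

Derivation:
-- B to move --
(0,0): flips 2 -> legal
(0,1): flips 2 -> legal
(0,2): no bracket -> illegal
(1,0): flips 1 -> legal
(1,2): flips 2 -> legal
(1,3): flips 1 -> legal
(1,4): flips 1 -> legal
(1,5): flips 1 -> legal
(2,0): flips 2 -> legal
(2,5): flips 1 -> legal
(3,5): no bracket -> illegal
B mobility = 9
-- W to move --
(1,2): no bracket -> illegal
(1,3): no bracket -> illegal
(1,4): no bracket -> illegal
(2,0): no bracket -> illegal
(2,5): no bracket -> illegal
(3,5): no bracket -> illegal
(4,0): flips 1 -> legal
(4,1): flips 1 -> legal
(4,2): flips 2 -> legal
(4,3): flips 1 -> legal
(5,3): no bracket -> illegal
(5,5): flips 2 -> legal
W mobility = 5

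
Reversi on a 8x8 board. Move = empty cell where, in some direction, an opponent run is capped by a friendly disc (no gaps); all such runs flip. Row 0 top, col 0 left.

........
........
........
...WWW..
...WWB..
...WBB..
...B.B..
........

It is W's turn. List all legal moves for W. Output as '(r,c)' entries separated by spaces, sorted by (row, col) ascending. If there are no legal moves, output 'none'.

Answer: (4,6) (5,6) (6,4) (6,6) (7,3) (7,5) (7,6)

Derivation:
(3,6): no bracket -> illegal
(4,6): flips 1 -> legal
(5,2): no bracket -> illegal
(5,6): flips 3 -> legal
(6,2): no bracket -> illegal
(6,4): flips 1 -> legal
(6,6): flips 1 -> legal
(7,2): no bracket -> illegal
(7,3): flips 1 -> legal
(7,4): no bracket -> illegal
(7,5): flips 3 -> legal
(7,6): flips 2 -> legal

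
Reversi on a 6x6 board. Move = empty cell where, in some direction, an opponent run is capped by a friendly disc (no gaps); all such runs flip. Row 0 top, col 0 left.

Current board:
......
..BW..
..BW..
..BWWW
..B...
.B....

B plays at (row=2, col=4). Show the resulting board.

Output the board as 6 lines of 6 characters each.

Place B at (2,4); scan 8 dirs for brackets.
Dir NW: opp run (1,3), next='.' -> no flip
Dir N: first cell '.' (not opp) -> no flip
Dir NE: first cell '.' (not opp) -> no flip
Dir W: opp run (2,3) capped by B -> flip
Dir E: first cell '.' (not opp) -> no flip
Dir SW: opp run (3,3) capped by B -> flip
Dir S: opp run (3,4), next='.' -> no flip
Dir SE: opp run (3,5), next=edge -> no flip
All flips: (2,3) (3,3)

Answer: ......
..BW..
..BBB.
..BBWW
..B...
.B....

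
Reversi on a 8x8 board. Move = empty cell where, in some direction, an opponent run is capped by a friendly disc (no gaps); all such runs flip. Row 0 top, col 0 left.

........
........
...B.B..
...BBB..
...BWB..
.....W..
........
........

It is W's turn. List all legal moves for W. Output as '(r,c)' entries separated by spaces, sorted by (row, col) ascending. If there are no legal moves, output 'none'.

(1,2): no bracket -> illegal
(1,3): no bracket -> illegal
(1,4): no bracket -> illegal
(1,5): flips 3 -> legal
(1,6): no bracket -> illegal
(2,2): flips 1 -> legal
(2,4): flips 1 -> legal
(2,6): flips 1 -> legal
(3,2): no bracket -> illegal
(3,6): no bracket -> illegal
(4,2): flips 1 -> legal
(4,6): flips 1 -> legal
(5,2): no bracket -> illegal
(5,3): no bracket -> illegal
(5,4): no bracket -> illegal
(5,6): no bracket -> illegal

Answer: (1,5) (2,2) (2,4) (2,6) (4,2) (4,6)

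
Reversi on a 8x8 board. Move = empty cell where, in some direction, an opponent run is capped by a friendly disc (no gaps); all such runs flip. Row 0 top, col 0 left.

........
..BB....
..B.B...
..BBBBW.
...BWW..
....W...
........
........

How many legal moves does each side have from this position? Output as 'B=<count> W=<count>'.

Answer: B=7 W=8

Derivation:
-- B to move --
(2,5): no bracket -> illegal
(2,6): no bracket -> illegal
(2,7): no bracket -> illegal
(3,7): flips 1 -> legal
(4,6): flips 2 -> legal
(4,7): no bracket -> illegal
(5,3): flips 1 -> legal
(5,5): flips 2 -> legal
(5,6): flips 1 -> legal
(6,3): no bracket -> illegal
(6,4): flips 2 -> legal
(6,5): flips 1 -> legal
B mobility = 7
-- W to move --
(0,1): no bracket -> illegal
(0,2): no bracket -> illegal
(0,3): no bracket -> illegal
(0,4): no bracket -> illegal
(1,1): flips 2 -> legal
(1,4): flips 2 -> legal
(1,5): no bracket -> illegal
(2,1): flips 2 -> legal
(2,3): flips 1 -> legal
(2,5): flips 1 -> legal
(2,6): flips 1 -> legal
(3,1): flips 4 -> legal
(4,1): no bracket -> illegal
(4,2): flips 1 -> legal
(4,6): no bracket -> illegal
(5,2): no bracket -> illegal
(5,3): no bracket -> illegal
W mobility = 8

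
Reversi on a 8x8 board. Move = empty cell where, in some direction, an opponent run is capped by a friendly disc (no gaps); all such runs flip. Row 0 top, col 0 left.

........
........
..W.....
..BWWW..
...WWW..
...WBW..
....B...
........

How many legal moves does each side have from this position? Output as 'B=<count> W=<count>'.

Answer: B=7 W=8

Derivation:
-- B to move --
(1,1): no bracket -> illegal
(1,2): flips 1 -> legal
(1,3): no bracket -> illegal
(2,1): no bracket -> illegal
(2,3): no bracket -> illegal
(2,4): flips 2 -> legal
(2,5): no bracket -> illegal
(2,6): no bracket -> illegal
(3,1): no bracket -> illegal
(3,6): flips 4 -> legal
(4,2): flips 1 -> legal
(4,6): flips 1 -> legal
(5,2): flips 1 -> legal
(5,6): flips 1 -> legal
(6,2): no bracket -> illegal
(6,3): no bracket -> illegal
(6,5): no bracket -> illegal
(6,6): no bracket -> illegal
B mobility = 7
-- W to move --
(2,1): flips 1 -> legal
(2,3): no bracket -> illegal
(3,1): flips 1 -> legal
(4,1): no bracket -> illegal
(4,2): flips 1 -> legal
(6,3): flips 1 -> legal
(6,5): flips 1 -> legal
(7,3): flips 1 -> legal
(7,4): flips 2 -> legal
(7,5): flips 1 -> legal
W mobility = 8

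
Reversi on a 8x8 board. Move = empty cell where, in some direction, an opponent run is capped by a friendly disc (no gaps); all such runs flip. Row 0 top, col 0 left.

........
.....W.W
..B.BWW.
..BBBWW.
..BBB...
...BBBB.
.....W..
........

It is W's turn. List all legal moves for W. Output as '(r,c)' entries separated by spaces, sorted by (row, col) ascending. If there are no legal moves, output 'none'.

(1,1): no bracket -> illegal
(1,2): no bracket -> illegal
(1,3): flips 1 -> legal
(1,4): no bracket -> illegal
(2,1): flips 3 -> legal
(2,3): flips 1 -> legal
(3,1): flips 3 -> legal
(4,1): no bracket -> illegal
(4,5): flips 1 -> legal
(4,6): no bracket -> illegal
(4,7): flips 1 -> legal
(5,1): flips 3 -> legal
(5,2): flips 2 -> legal
(5,7): no bracket -> illegal
(6,2): flips 2 -> legal
(6,3): no bracket -> illegal
(6,4): no bracket -> illegal
(6,6): no bracket -> illegal
(6,7): no bracket -> illegal

Answer: (1,3) (2,1) (2,3) (3,1) (4,5) (4,7) (5,1) (5,2) (6,2)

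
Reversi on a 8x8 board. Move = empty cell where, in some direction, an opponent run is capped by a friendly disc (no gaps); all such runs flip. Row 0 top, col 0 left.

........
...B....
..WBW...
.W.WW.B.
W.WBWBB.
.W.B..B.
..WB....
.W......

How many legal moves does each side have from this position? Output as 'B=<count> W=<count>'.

Answer: B=6 W=9

Derivation:
-- B to move --
(1,1): no bracket -> illegal
(1,2): no bracket -> illegal
(1,4): no bracket -> illegal
(1,5): no bracket -> illegal
(2,0): flips 2 -> legal
(2,1): flips 1 -> legal
(2,5): flips 2 -> legal
(3,0): no bracket -> illegal
(3,2): no bracket -> illegal
(3,5): flips 2 -> legal
(4,1): flips 1 -> legal
(5,0): no bracket -> illegal
(5,2): no bracket -> illegal
(5,4): no bracket -> illegal
(5,5): no bracket -> illegal
(6,0): no bracket -> illegal
(6,1): flips 1 -> legal
(7,0): no bracket -> illegal
(7,2): no bracket -> illegal
(7,3): no bracket -> illegal
B mobility = 6
-- W to move --
(0,2): flips 1 -> legal
(0,3): flips 2 -> legal
(0,4): flips 1 -> legal
(1,2): flips 1 -> legal
(1,4): no bracket -> illegal
(2,5): no bracket -> illegal
(2,6): no bracket -> illegal
(2,7): no bracket -> illegal
(3,2): no bracket -> illegal
(3,5): no bracket -> illegal
(3,7): no bracket -> illegal
(4,7): flips 2 -> legal
(5,2): flips 1 -> legal
(5,4): no bracket -> illegal
(5,5): no bracket -> illegal
(5,7): no bracket -> illegal
(6,4): flips 2 -> legal
(6,5): no bracket -> illegal
(6,6): no bracket -> illegal
(6,7): flips 2 -> legal
(7,2): no bracket -> illegal
(7,3): flips 3 -> legal
(7,4): no bracket -> illegal
W mobility = 9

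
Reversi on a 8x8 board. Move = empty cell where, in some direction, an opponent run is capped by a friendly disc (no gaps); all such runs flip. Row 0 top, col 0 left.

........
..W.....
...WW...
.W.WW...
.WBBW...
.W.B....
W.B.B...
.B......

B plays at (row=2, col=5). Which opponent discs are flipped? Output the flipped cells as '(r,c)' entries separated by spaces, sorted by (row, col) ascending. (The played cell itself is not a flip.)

Answer: (3,4)

Derivation:
Dir NW: first cell '.' (not opp) -> no flip
Dir N: first cell '.' (not opp) -> no flip
Dir NE: first cell '.' (not opp) -> no flip
Dir W: opp run (2,4) (2,3), next='.' -> no flip
Dir E: first cell '.' (not opp) -> no flip
Dir SW: opp run (3,4) capped by B -> flip
Dir S: first cell '.' (not opp) -> no flip
Dir SE: first cell '.' (not opp) -> no flip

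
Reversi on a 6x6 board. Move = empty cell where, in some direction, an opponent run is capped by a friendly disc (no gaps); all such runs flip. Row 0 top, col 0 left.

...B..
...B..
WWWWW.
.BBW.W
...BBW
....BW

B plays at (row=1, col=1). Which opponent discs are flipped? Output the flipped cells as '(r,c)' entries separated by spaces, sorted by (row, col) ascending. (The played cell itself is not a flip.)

Dir NW: first cell '.' (not opp) -> no flip
Dir N: first cell '.' (not opp) -> no flip
Dir NE: first cell '.' (not opp) -> no flip
Dir W: first cell '.' (not opp) -> no flip
Dir E: first cell '.' (not opp) -> no flip
Dir SW: opp run (2,0), next=edge -> no flip
Dir S: opp run (2,1) capped by B -> flip
Dir SE: opp run (2,2) (3,3) capped by B -> flip

Answer: (2,1) (2,2) (3,3)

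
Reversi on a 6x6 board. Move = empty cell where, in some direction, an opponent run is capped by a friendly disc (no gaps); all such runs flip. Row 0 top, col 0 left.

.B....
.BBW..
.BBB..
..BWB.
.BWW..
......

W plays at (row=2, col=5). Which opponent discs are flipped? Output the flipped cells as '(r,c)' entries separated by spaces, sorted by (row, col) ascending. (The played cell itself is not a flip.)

Dir NW: first cell '.' (not opp) -> no flip
Dir N: first cell '.' (not opp) -> no flip
Dir NE: edge -> no flip
Dir W: first cell '.' (not opp) -> no flip
Dir E: edge -> no flip
Dir SW: opp run (3,4) capped by W -> flip
Dir S: first cell '.' (not opp) -> no flip
Dir SE: edge -> no flip

Answer: (3,4)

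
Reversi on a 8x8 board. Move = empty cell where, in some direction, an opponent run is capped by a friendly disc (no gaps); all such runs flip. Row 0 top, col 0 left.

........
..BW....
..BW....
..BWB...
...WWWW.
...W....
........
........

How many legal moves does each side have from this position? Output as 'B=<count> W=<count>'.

Answer: B=7 W=8

Derivation:
-- B to move --
(0,2): no bracket -> illegal
(0,3): no bracket -> illegal
(0,4): flips 1 -> legal
(1,4): flips 2 -> legal
(2,4): flips 1 -> legal
(3,5): no bracket -> illegal
(3,6): no bracket -> illegal
(3,7): no bracket -> illegal
(4,2): no bracket -> illegal
(4,7): no bracket -> illegal
(5,2): flips 1 -> legal
(5,4): flips 2 -> legal
(5,5): flips 2 -> legal
(5,6): flips 1 -> legal
(5,7): no bracket -> illegal
(6,2): no bracket -> illegal
(6,3): no bracket -> illegal
(6,4): no bracket -> illegal
B mobility = 7
-- W to move --
(0,1): flips 1 -> legal
(0,2): no bracket -> illegal
(0,3): no bracket -> illegal
(1,1): flips 2 -> legal
(2,1): flips 2 -> legal
(2,4): flips 1 -> legal
(2,5): flips 1 -> legal
(3,1): flips 2 -> legal
(3,5): flips 1 -> legal
(4,1): flips 1 -> legal
(4,2): no bracket -> illegal
W mobility = 8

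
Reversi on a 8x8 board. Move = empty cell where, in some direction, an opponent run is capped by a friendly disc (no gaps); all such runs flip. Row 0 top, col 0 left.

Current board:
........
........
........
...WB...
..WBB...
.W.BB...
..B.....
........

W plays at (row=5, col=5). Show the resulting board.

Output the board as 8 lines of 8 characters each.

Answer: ........
........
........
...WB...
..WBW...
.W.BBW..
..B.....
........

Derivation:
Place W at (5,5); scan 8 dirs for brackets.
Dir NW: opp run (4,4) capped by W -> flip
Dir N: first cell '.' (not opp) -> no flip
Dir NE: first cell '.' (not opp) -> no flip
Dir W: opp run (5,4) (5,3), next='.' -> no flip
Dir E: first cell '.' (not opp) -> no flip
Dir SW: first cell '.' (not opp) -> no flip
Dir S: first cell '.' (not opp) -> no flip
Dir SE: first cell '.' (not opp) -> no flip
All flips: (4,4)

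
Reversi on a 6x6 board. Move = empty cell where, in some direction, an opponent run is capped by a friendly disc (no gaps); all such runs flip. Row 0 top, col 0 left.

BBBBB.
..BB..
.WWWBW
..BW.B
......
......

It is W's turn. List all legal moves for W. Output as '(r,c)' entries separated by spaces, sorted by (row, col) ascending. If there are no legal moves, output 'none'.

(0,5): no bracket -> illegal
(1,0): no bracket -> illegal
(1,1): no bracket -> illegal
(1,4): no bracket -> illegal
(1,5): flips 1 -> legal
(3,1): flips 1 -> legal
(3,4): no bracket -> illegal
(4,1): flips 1 -> legal
(4,2): flips 1 -> legal
(4,3): flips 1 -> legal
(4,4): no bracket -> illegal
(4,5): flips 1 -> legal

Answer: (1,5) (3,1) (4,1) (4,2) (4,3) (4,5)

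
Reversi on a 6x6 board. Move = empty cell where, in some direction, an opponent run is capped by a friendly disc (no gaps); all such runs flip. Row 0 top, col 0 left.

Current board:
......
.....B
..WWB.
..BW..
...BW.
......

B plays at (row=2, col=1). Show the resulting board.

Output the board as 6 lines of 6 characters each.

Place B at (2,1); scan 8 dirs for brackets.
Dir NW: first cell '.' (not opp) -> no flip
Dir N: first cell '.' (not opp) -> no flip
Dir NE: first cell '.' (not opp) -> no flip
Dir W: first cell '.' (not opp) -> no flip
Dir E: opp run (2,2) (2,3) capped by B -> flip
Dir SW: first cell '.' (not opp) -> no flip
Dir S: first cell '.' (not opp) -> no flip
Dir SE: first cell 'B' (not opp) -> no flip
All flips: (2,2) (2,3)

Answer: ......
.....B
.BBBB.
..BW..
...BW.
......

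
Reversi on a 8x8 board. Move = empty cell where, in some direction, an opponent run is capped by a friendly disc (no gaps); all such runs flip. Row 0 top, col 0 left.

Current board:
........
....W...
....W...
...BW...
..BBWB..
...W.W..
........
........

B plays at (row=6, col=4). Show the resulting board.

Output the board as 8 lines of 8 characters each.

Place B at (6,4); scan 8 dirs for brackets.
Dir NW: opp run (5,3) capped by B -> flip
Dir N: first cell '.' (not opp) -> no flip
Dir NE: opp run (5,5), next='.' -> no flip
Dir W: first cell '.' (not opp) -> no flip
Dir E: first cell '.' (not opp) -> no flip
Dir SW: first cell '.' (not opp) -> no flip
Dir S: first cell '.' (not opp) -> no flip
Dir SE: first cell '.' (not opp) -> no flip
All flips: (5,3)

Answer: ........
....W...
....W...
...BW...
..BBWB..
...B.W..
....B...
........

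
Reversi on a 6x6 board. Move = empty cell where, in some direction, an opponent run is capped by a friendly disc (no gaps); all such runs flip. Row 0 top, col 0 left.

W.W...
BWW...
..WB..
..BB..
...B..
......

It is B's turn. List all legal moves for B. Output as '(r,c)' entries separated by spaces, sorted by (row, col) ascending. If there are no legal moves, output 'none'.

Answer: (0,1) (1,3) (2,1)

Derivation:
(0,1): flips 1 -> legal
(0,3): no bracket -> illegal
(1,3): flips 2 -> legal
(2,0): no bracket -> illegal
(2,1): flips 1 -> legal
(3,1): no bracket -> illegal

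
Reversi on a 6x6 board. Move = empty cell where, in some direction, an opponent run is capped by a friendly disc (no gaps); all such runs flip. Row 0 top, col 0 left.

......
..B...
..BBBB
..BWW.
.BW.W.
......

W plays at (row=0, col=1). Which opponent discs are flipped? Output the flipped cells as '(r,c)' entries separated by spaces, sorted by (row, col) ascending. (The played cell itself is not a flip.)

Dir NW: edge -> no flip
Dir N: edge -> no flip
Dir NE: edge -> no flip
Dir W: first cell '.' (not opp) -> no flip
Dir E: first cell '.' (not opp) -> no flip
Dir SW: first cell '.' (not opp) -> no flip
Dir S: first cell '.' (not opp) -> no flip
Dir SE: opp run (1,2) (2,3) capped by W -> flip

Answer: (1,2) (2,3)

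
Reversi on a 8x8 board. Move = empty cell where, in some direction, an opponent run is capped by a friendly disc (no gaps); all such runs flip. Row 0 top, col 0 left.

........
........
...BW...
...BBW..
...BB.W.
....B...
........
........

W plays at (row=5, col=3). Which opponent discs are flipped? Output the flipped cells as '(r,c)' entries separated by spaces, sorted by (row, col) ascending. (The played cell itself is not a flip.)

Answer: (4,4)

Derivation:
Dir NW: first cell '.' (not opp) -> no flip
Dir N: opp run (4,3) (3,3) (2,3), next='.' -> no flip
Dir NE: opp run (4,4) capped by W -> flip
Dir W: first cell '.' (not opp) -> no flip
Dir E: opp run (5,4), next='.' -> no flip
Dir SW: first cell '.' (not opp) -> no flip
Dir S: first cell '.' (not opp) -> no flip
Dir SE: first cell '.' (not opp) -> no flip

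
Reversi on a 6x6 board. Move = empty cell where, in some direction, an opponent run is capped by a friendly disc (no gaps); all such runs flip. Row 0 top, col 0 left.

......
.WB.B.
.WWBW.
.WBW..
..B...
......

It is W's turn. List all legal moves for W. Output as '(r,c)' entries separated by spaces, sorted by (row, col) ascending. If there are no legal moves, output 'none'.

(0,1): no bracket -> illegal
(0,2): flips 1 -> legal
(0,3): flips 1 -> legal
(0,4): flips 1 -> legal
(0,5): no bracket -> illegal
(1,3): flips 2 -> legal
(1,5): no bracket -> illegal
(2,5): no bracket -> illegal
(3,4): no bracket -> illegal
(4,1): no bracket -> illegal
(4,3): flips 1 -> legal
(5,1): flips 1 -> legal
(5,2): flips 2 -> legal
(5,3): flips 1 -> legal

Answer: (0,2) (0,3) (0,4) (1,3) (4,3) (5,1) (5,2) (5,3)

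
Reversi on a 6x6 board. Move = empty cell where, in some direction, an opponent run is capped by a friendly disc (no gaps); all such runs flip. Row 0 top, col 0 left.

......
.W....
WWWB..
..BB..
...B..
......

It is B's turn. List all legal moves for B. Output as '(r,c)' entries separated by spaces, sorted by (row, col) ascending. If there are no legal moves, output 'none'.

Answer: (0,0) (1,0) (1,2)

Derivation:
(0,0): flips 2 -> legal
(0,1): no bracket -> illegal
(0,2): no bracket -> illegal
(1,0): flips 1 -> legal
(1,2): flips 1 -> legal
(1,3): no bracket -> illegal
(3,0): no bracket -> illegal
(3,1): no bracket -> illegal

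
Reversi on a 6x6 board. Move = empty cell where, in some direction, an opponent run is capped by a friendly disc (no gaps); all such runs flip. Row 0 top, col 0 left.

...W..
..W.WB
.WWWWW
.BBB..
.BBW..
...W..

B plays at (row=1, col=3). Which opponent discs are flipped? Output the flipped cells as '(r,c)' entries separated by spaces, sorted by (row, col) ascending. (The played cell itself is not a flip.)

Dir NW: first cell '.' (not opp) -> no flip
Dir N: opp run (0,3), next=edge -> no flip
Dir NE: first cell '.' (not opp) -> no flip
Dir W: opp run (1,2), next='.' -> no flip
Dir E: opp run (1,4) capped by B -> flip
Dir SW: opp run (2,2) capped by B -> flip
Dir S: opp run (2,3) capped by B -> flip
Dir SE: opp run (2,4), next='.' -> no flip

Answer: (1,4) (2,2) (2,3)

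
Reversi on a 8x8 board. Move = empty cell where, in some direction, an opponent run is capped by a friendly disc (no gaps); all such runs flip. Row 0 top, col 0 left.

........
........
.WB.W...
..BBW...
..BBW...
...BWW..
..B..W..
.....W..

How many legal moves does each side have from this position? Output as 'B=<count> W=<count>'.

Answer: B=9 W=7

Derivation:
-- B to move --
(1,0): flips 1 -> legal
(1,1): no bracket -> illegal
(1,2): no bracket -> illegal
(1,3): no bracket -> illegal
(1,4): no bracket -> illegal
(1,5): flips 1 -> legal
(2,0): flips 1 -> legal
(2,3): no bracket -> illegal
(2,5): flips 1 -> legal
(3,0): no bracket -> illegal
(3,1): no bracket -> illegal
(3,5): flips 2 -> legal
(4,5): flips 1 -> legal
(4,6): no bracket -> illegal
(5,6): flips 2 -> legal
(6,3): no bracket -> illegal
(6,4): no bracket -> illegal
(6,6): flips 2 -> legal
(7,4): no bracket -> illegal
(7,6): flips 2 -> legal
B mobility = 9
-- W to move --
(1,1): flips 2 -> legal
(1,2): no bracket -> illegal
(1,3): no bracket -> illegal
(2,3): flips 1 -> legal
(3,1): flips 2 -> legal
(4,1): flips 2 -> legal
(5,1): flips 2 -> legal
(5,2): flips 2 -> legal
(6,1): no bracket -> illegal
(6,3): no bracket -> illegal
(6,4): no bracket -> illegal
(7,1): flips 2 -> legal
(7,2): no bracket -> illegal
(7,3): no bracket -> illegal
W mobility = 7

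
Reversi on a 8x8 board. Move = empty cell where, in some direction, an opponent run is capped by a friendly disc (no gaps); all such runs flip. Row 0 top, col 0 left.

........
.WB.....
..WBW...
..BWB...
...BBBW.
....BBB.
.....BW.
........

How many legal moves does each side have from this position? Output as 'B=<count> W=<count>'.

-- B to move --
(0,0): flips 3 -> legal
(0,1): no bracket -> illegal
(0,2): no bracket -> illegal
(1,0): flips 1 -> legal
(1,3): no bracket -> illegal
(1,4): flips 1 -> legal
(1,5): no bracket -> illegal
(2,0): no bracket -> illegal
(2,1): flips 1 -> legal
(2,5): flips 1 -> legal
(3,1): no bracket -> illegal
(3,5): no bracket -> illegal
(3,6): flips 1 -> legal
(3,7): flips 1 -> legal
(4,2): no bracket -> illegal
(4,7): flips 1 -> legal
(5,7): no bracket -> illegal
(6,7): flips 1 -> legal
(7,5): no bracket -> illegal
(7,6): flips 1 -> legal
(7,7): flips 1 -> legal
B mobility = 11
-- W to move --
(0,1): no bracket -> illegal
(0,2): flips 1 -> legal
(0,3): no bracket -> illegal
(1,3): flips 2 -> legal
(1,4): no bracket -> illegal
(2,1): no bracket -> illegal
(2,5): no bracket -> illegal
(3,1): flips 1 -> legal
(3,5): flips 1 -> legal
(3,6): no bracket -> illegal
(4,1): no bracket -> illegal
(4,2): flips 4 -> legal
(4,7): no bracket -> illegal
(5,2): no bracket -> illegal
(5,3): flips 1 -> legal
(5,7): no bracket -> illegal
(6,3): no bracket -> illegal
(6,4): flips 5 -> legal
(6,7): no bracket -> illegal
(7,4): no bracket -> illegal
(7,5): no bracket -> illegal
(7,6): no bracket -> illegal
W mobility = 7

Answer: B=11 W=7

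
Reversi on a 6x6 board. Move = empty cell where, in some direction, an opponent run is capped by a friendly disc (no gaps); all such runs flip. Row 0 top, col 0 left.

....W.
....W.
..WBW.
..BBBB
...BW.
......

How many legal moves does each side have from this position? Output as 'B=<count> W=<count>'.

Answer: B=11 W=2

Derivation:
-- B to move --
(0,3): no bracket -> illegal
(0,5): flips 1 -> legal
(1,1): flips 1 -> legal
(1,2): flips 1 -> legal
(1,3): flips 1 -> legal
(1,5): flips 1 -> legal
(2,1): flips 1 -> legal
(2,5): flips 1 -> legal
(3,1): no bracket -> illegal
(4,5): flips 1 -> legal
(5,3): flips 1 -> legal
(5,4): flips 1 -> legal
(5,5): flips 1 -> legal
B mobility = 11
-- W to move --
(1,2): no bracket -> illegal
(1,3): no bracket -> illegal
(2,1): no bracket -> illegal
(2,5): no bracket -> illegal
(3,1): no bracket -> illegal
(4,1): flips 2 -> legal
(4,2): flips 3 -> legal
(4,5): no bracket -> illegal
(5,2): no bracket -> illegal
(5,3): no bracket -> illegal
(5,4): no bracket -> illegal
W mobility = 2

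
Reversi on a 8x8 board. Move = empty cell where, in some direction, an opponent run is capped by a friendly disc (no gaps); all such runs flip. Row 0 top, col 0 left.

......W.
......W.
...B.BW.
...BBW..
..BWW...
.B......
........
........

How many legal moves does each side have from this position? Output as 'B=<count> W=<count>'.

Answer: B=8 W=6

Derivation:
-- B to move --
(0,5): no bracket -> illegal
(0,7): flips 1 -> legal
(1,5): no bracket -> illegal
(1,7): no bracket -> illegal
(2,4): no bracket -> illegal
(2,7): flips 1 -> legal
(3,2): no bracket -> illegal
(3,6): flips 1 -> legal
(3,7): no bracket -> illegal
(4,5): flips 3 -> legal
(4,6): no bracket -> illegal
(5,2): flips 1 -> legal
(5,3): flips 1 -> legal
(5,4): flips 1 -> legal
(5,5): flips 1 -> legal
B mobility = 8
-- W to move --
(1,2): no bracket -> illegal
(1,3): flips 2 -> legal
(1,4): no bracket -> illegal
(1,5): flips 1 -> legal
(2,2): flips 1 -> legal
(2,4): flips 2 -> legal
(3,1): no bracket -> illegal
(3,2): flips 2 -> legal
(3,6): no bracket -> illegal
(4,0): no bracket -> illegal
(4,1): flips 1 -> legal
(4,5): no bracket -> illegal
(5,0): no bracket -> illegal
(5,2): no bracket -> illegal
(5,3): no bracket -> illegal
(6,0): no bracket -> illegal
(6,1): no bracket -> illegal
(6,2): no bracket -> illegal
W mobility = 6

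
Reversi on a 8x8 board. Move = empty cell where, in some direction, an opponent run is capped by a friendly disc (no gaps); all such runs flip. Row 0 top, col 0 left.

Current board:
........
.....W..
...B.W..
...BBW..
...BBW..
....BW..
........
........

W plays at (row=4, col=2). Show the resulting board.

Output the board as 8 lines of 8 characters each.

Answer: ........
.....W..
...B.W..
...BBW..
..WWWW..
....BW..
........
........

Derivation:
Place W at (4,2); scan 8 dirs for brackets.
Dir NW: first cell '.' (not opp) -> no flip
Dir N: first cell '.' (not opp) -> no flip
Dir NE: opp run (3,3), next='.' -> no flip
Dir W: first cell '.' (not opp) -> no flip
Dir E: opp run (4,3) (4,4) capped by W -> flip
Dir SW: first cell '.' (not opp) -> no flip
Dir S: first cell '.' (not opp) -> no flip
Dir SE: first cell '.' (not opp) -> no flip
All flips: (4,3) (4,4)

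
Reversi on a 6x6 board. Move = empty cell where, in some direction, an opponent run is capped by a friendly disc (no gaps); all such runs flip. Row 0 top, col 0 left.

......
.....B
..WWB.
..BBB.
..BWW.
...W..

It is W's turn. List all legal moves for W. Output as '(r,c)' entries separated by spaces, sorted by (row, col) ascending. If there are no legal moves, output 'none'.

Answer: (1,4) (2,1) (2,5) (3,1) (4,1) (4,5) (5,2)

Derivation:
(0,4): no bracket -> illegal
(0,5): no bracket -> illegal
(1,3): no bracket -> illegal
(1,4): flips 2 -> legal
(2,1): flips 1 -> legal
(2,5): flips 2 -> legal
(3,1): flips 1 -> legal
(3,5): no bracket -> illegal
(4,1): flips 2 -> legal
(4,5): flips 1 -> legal
(5,1): no bracket -> illegal
(5,2): flips 2 -> legal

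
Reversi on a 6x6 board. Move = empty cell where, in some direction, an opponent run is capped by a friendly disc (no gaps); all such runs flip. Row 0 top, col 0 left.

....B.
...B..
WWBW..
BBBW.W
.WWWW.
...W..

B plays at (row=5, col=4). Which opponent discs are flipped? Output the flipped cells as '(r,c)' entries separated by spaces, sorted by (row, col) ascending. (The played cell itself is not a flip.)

Dir NW: opp run (4,3) capped by B -> flip
Dir N: opp run (4,4), next='.' -> no flip
Dir NE: first cell '.' (not opp) -> no flip
Dir W: opp run (5,3), next='.' -> no flip
Dir E: first cell '.' (not opp) -> no flip
Dir SW: edge -> no flip
Dir S: edge -> no flip
Dir SE: edge -> no flip

Answer: (4,3)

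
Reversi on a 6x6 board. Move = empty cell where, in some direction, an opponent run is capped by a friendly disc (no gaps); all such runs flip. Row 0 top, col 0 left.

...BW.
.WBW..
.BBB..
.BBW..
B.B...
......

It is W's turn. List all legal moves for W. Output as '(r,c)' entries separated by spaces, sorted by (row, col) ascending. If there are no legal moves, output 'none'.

(0,1): no bracket -> illegal
(0,2): flips 1 -> legal
(1,0): no bracket -> illegal
(1,4): no bracket -> illegal
(2,0): no bracket -> illegal
(2,4): no bracket -> illegal
(3,0): flips 2 -> legal
(3,4): no bracket -> illegal
(4,1): flips 2 -> legal
(4,3): no bracket -> illegal
(5,0): no bracket -> illegal
(5,1): flips 1 -> legal
(5,2): no bracket -> illegal
(5,3): no bracket -> illegal

Answer: (0,2) (3,0) (4,1) (5,1)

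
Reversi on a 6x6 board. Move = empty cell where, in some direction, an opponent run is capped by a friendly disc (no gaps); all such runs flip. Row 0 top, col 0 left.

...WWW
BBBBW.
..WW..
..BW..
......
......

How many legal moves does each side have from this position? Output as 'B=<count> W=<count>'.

-- B to move --
(0,2): no bracket -> illegal
(1,5): flips 1 -> legal
(2,1): no bracket -> illegal
(2,4): no bracket -> illegal
(2,5): no bracket -> illegal
(3,1): flips 1 -> legal
(3,4): flips 2 -> legal
(4,2): no bracket -> illegal
(4,3): flips 2 -> legal
(4,4): flips 2 -> legal
B mobility = 5
-- W to move --
(0,0): flips 1 -> legal
(0,1): flips 1 -> legal
(0,2): flips 1 -> legal
(2,0): no bracket -> illegal
(2,1): flips 1 -> legal
(2,4): no bracket -> illegal
(3,1): flips 1 -> legal
(4,1): flips 1 -> legal
(4,2): flips 1 -> legal
(4,3): no bracket -> illegal
W mobility = 7

Answer: B=5 W=7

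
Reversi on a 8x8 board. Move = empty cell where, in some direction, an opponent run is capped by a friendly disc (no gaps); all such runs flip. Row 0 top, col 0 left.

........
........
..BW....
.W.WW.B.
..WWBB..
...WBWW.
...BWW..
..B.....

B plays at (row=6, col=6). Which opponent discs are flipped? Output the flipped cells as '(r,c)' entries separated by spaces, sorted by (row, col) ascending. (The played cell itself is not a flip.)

Answer: (5,5) (6,4) (6,5)

Derivation:
Dir NW: opp run (5,5) capped by B -> flip
Dir N: opp run (5,6), next='.' -> no flip
Dir NE: first cell '.' (not opp) -> no flip
Dir W: opp run (6,5) (6,4) capped by B -> flip
Dir E: first cell '.' (not opp) -> no flip
Dir SW: first cell '.' (not opp) -> no flip
Dir S: first cell '.' (not opp) -> no flip
Dir SE: first cell '.' (not opp) -> no flip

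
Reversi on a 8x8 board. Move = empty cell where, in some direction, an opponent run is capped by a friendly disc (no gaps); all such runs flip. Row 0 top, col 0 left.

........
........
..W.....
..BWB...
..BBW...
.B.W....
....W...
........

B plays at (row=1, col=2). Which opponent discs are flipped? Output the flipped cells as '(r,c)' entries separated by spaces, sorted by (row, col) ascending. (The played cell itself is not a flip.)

Dir NW: first cell '.' (not opp) -> no flip
Dir N: first cell '.' (not opp) -> no flip
Dir NE: first cell '.' (not opp) -> no flip
Dir W: first cell '.' (not opp) -> no flip
Dir E: first cell '.' (not opp) -> no flip
Dir SW: first cell '.' (not opp) -> no flip
Dir S: opp run (2,2) capped by B -> flip
Dir SE: first cell '.' (not opp) -> no flip

Answer: (2,2)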